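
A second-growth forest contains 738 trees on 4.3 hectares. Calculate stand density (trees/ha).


Formula: Stand Density = N_trees / Area_ha
Density = 738 trees / 4.3 ha
Density = 172 trees/ha

172


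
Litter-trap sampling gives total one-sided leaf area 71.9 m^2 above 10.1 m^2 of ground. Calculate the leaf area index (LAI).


Formula: LAI = total leaf area / ground area  (dimensionless)
LAI = 71.9 m^2 / 10.1 m^2
LAI = 7.12

7.12


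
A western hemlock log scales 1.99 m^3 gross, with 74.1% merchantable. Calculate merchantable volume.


Formula: MV = V_total * (merchantable_pct / 100)
Merchantable fraction = 74.1% / 100 = 0.741
MV = 1.99 m^3 * 0.741 = 1.475 m^3

1.475


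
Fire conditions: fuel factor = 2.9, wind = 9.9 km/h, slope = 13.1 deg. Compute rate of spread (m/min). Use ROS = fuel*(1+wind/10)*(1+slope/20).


Formula: ROS = fuel * (1 + wind/10) * (1 + slope/20)
Wind factor = 1 + 9.9/10 = 1.99
Slope factor = 1 + 13.1/20 = 1.655
ROS = 2.9 * 1.99 * 1.655 = 9.55 m/min

9.55


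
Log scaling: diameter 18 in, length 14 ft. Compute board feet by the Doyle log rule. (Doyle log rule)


Doyle: BF = (D - 4)^2 * L / 16
Adjusted diameter = 18 - 4 = 14 in
(D-4)^2 = 14^2 = 196
BF = 196 * 14 / 16 = 172 BF

172


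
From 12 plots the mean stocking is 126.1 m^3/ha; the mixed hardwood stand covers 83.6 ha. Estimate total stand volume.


Formula: Total Volume = Mean Volume per ha * Total Area
Total Volume = 126.1 m^3/ha * 83.6 ha
Total Volume = 10542 m^3

10542


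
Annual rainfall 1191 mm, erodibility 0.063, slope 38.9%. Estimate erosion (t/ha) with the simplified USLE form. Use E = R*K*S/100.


Formula: E = R * K * S / 100  (simplified USLE)
R * K = 1191 * 0.063 = 75.033
E = 75.033 * 38.9 / 100 = 29.19 t/ha

29.19


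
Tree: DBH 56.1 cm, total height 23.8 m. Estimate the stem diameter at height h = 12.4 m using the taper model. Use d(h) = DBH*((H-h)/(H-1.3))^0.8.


Taper: d(h) = DBH * ((H - h) / (H - 1.3))^0.8
Numerator = H - h = 23.8 - 12.4 = 11.4 m
Denominator = H - 1.3 = 23.8 - 1.3 = 22.5 m
Ratio = 11.4 / 22.5 = 0.50667
d = 56.1 * 0.50667^0.8 = 32.6 cm

32.6


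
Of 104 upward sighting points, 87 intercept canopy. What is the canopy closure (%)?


Formula: Canopy closure = covered points / total points * 100
Closure = 87 / 104 * 100
Closure = 0.8365 * 100 = 83.7%

83.7


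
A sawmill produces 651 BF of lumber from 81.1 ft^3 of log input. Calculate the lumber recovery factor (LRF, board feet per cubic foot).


Formula: LRF = Lumber Output (BF) / Log Input (ft^3)
LRF = 651 BF / 81.1 ft^3
LRF = 8.03 BF/ft^3

8.03


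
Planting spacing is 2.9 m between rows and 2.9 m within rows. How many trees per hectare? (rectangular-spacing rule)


Formula: TPH = 10000 m^2/ha / (spacing_x * spacing_y)
Area per tree = 2.9 m * 2.9 m = 8.41 m^2
TPH = 10000 / 8.41 = 1189 trees/ha

1189


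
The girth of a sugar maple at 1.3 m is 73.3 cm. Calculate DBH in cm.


Formula: DBH = C / pi
DBH = 73.3 / pi
pi = 3.14159...
DBH = 23.3 cm

23.3


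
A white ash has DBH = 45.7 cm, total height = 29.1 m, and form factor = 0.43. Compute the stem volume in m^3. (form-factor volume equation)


Formula: V = pi * (DBH/200)^2 * H * ff
Radius = DBH/200 = 45.7/200 = 0.2285 m
Radius^2 = 0.2285^2 = 0.05221225 m^2
V = pi * 0.05221225 * 29.1 * 0.43
V = 2.053 m^3

2.053


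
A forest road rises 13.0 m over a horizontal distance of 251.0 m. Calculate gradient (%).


Formula: Gradient = rise / run * 100
Gradient = 13.0 / 251.0 * 100 = 5.2%

5.2


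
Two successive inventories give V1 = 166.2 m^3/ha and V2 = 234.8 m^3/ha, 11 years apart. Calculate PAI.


Formula: PAI = (V_T2 - V_T1) / (T2 - T1)
Volume increment = 234.8 - 166.2 = 68.6 m^3/ha
PAI = 68.6 / 11 = 6.24 m^3/ha/year

6.24


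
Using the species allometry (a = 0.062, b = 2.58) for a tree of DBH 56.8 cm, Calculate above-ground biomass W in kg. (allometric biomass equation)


Formula: W = a * DBH^b  (allometric power law)
DBH^b = 56.8^2.58 = 33590.6731
W = 0.062 * 33590.6731 = 2082.6 kg

2082.6


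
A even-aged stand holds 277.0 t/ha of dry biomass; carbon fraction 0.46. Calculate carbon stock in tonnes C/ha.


Formula: Carbon Stock = Biomass * Carbon Fraction
C = 277.0 t/ha * 0.46
C = 127.4 t C/ha

127.4


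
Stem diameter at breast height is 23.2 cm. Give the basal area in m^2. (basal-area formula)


Formula: BA = pi * (DBH/2)^2 / 10000  (cm^2 to m^2)
Radius = DBH/2 = 23.2/2 = 11.6 cm
BA = pi * 11.6^2 / 10000
   = 422.7327 cm^2 / 10000
   = 0.0423 m^2

0.0423


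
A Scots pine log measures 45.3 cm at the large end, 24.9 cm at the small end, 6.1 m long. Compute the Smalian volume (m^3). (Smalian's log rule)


Smalian: V = (A1 + A2)/2 * L,  A = pi*(D/200)^2
A1 = pi*(45.3/200)^2 = 0.161171 m^2
A2 = pi*(24.9/200)^2 = 0.048695 m^2
V = (0.161171+0.048695)/2*6.1 = 0.6401 m^3

0.6401


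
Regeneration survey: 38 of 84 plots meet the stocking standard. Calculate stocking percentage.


Formula: Stocking % = stocked plots / total plots * 100
Stocking = 38 / 84 * 100
Stocking = 0.4524 * 100 = 45.2%

45.2


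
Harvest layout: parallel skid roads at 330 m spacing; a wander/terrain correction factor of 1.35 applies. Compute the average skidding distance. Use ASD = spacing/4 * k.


Formula: ASD = (spacing / 4) * correction
Uncorrected distance = spacing / 4 = 330 / 4 = 82.5 m
ASD = 82.5 * 1.35 = 111 m

111


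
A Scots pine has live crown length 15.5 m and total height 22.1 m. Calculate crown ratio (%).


Formula: Crown Ratio = (Crown Length / Total Height) * 100
CR = (15.5 m / 22.1 m) * 100
CR = 0.7014 * 100 = 70.1%

70.1


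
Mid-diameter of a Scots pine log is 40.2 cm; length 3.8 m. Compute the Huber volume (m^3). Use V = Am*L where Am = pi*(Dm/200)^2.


Huber: V = Am * L,  Am = pi*(Dm/200)^2
Am = pi*(40.2/200)^2 = 0.126923 m^2
V = 0.126923*3.8 = 0.4823 m^3

0.4823


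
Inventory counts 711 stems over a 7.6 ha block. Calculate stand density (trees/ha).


Formula: Stand Density = N_trees / Area_ha
Density = 711 trees / 7.6 ha
Density = 94 trees/ha

94


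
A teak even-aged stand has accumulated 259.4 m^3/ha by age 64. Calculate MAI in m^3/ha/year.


Formula: MAI = Total Volume / Stand Age
MAI = 259.4 m^3/ha / 64 years
MAI = 4.05 m^3/ha/year

4.05


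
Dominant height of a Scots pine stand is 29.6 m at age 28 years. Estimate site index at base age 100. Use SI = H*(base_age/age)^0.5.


Formula: SI = H_dom * (base_age / age)^0.5
Age ratio = 100 / 28 = 3.57143
sqrt(age_ratio) = 1.88982
SI = 29.6 * 1.88982 = 55.9 m

55.9


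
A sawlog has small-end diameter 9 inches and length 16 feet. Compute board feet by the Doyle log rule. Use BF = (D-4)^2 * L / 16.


Doyle: BF = (D - 4)^2 * L / 16
Adjusted diameter = 9 - 4 = 5 in
(D-4)^2 = 5^2 = 25
BF = 25 * 16 / 16 = 25 BF

25


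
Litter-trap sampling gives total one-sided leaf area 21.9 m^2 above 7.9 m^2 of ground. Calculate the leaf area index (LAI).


Formula: LAI = total leaf area / ground area  (dimensionless)
LAI = 21.9 m^2 / 7.9 m^2
LAI = 2.77

2.77


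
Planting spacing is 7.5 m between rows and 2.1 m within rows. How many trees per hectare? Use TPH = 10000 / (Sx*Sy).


Formula: TPH = 10000 m^2/ha / (spacing_x * spacing_y)
Area per tree = 7.5 m * 2.1 m = 15.75 m^2
TPH = 10000 / 15.75 = 635 trees/ha

635


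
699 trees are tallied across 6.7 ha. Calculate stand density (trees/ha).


Formula: Stand Density = N_trees / Area_ha
Density = 699 trees / 6.7 ha
Density = 104 trees/ha

104


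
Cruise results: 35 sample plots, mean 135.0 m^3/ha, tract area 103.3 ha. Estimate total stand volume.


Formula: Total Volume = Mean Volume per ha * Total Area
Total Volume = 135.0 m^3/ha * 103.3 ha
Total Volume = 13946 m^3

13946


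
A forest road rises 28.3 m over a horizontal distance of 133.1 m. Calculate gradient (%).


Formula: Gradient = rise / run * 100
Gradient = 28.3 / 133.1 * 100 = 21.3%

21.3


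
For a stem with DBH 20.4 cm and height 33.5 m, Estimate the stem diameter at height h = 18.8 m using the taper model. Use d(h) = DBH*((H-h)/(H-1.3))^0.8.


Taper: d(h) = DBH * ((H - h) / (H - 1.3))^0.8
Numerator = H - h = 33.5 - 18.8 = 14.7 m
Denominator = H - 1.3 = 33.5 - 1.3 = 32.2 m
Ratio = 14.7 / 32.2 = 0.45652
d = 20.4 * 0.45652^0.8 = 10.9 cm

10.9


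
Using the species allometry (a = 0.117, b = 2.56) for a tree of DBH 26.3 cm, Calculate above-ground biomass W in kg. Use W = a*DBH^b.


Formula: W = a * DBH^b  (allometric power law)
DBH^b = 26.3^2.56 = 4316.0525
W = 0.117 * 4316.0525 = 505.0 kg

505.0


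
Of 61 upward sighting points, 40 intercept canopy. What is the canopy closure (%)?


Formula: Canopy closure = covered points / total points * 100
Closure = 40 / 61 * 100
Closure = 0.6557 * 100 = 65.6%

65.6


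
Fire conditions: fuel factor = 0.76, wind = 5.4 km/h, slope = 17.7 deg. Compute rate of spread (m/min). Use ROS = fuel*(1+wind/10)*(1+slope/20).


Formula: ROS = fuel * (1 + wind/10) * (1 + slope/20)
Wind factor = 1 + 5.4/10 = 1.54
Slope factor = 1 + 17.7/20 = 1.885
ROS = 0.76 * 1.54 * 1.885 = 2.21 m/min

2.21


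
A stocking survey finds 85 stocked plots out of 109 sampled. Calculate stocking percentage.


Formula: Stocking % = stocked plots / total plots * 100
Stocking = 85 / 109 * 100
Stocking = 0.7798 * 100 = 78.0%

78.0


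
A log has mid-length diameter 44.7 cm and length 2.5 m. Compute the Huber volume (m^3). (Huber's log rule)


Huber: V = Am * L,  Am = pi*(Dm/200)^2
Am = pi*(44.7/200)^2 = 0.15693 m^2
V = 0.15693*2.5 = 0.3923 m^3

0.3923


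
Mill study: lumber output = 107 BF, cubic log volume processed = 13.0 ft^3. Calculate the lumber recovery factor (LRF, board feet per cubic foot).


Formula: LRF = Lumber Output (BF) / Log Input (ft^3)
LRF = 107 BF / 13.0 ft^3
LRF = 8.23 BF/ft^3

8.23


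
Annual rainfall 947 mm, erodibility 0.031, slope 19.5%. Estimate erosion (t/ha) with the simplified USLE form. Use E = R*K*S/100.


Formula: E = R * K * S / 100  (simplified USLE)
R * K = 947 * 0.031 = 29.357
E = 29.357 * 19.5 / 100 = 5.72 t/ha

5.72


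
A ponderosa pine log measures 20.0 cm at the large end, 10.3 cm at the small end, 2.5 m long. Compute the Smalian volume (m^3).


Smalian: V = (A1 + A2)/2 * L,  A = pi*(D/200)^2
A1 = pi*(20.0/200)^2 = 0.031416 m^2
A2 = pi*(10.3/200)^2 = 0.008332 m^2
V = (0.031416+0.008332)/2*2.5 = 0.0497 m^3

0.0497


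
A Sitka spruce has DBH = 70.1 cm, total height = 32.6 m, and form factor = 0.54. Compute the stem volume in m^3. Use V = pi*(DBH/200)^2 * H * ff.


Formula: V = pi * (DBH/200)^2 * H * ff
Radius = DBH/200 = 70.1/200 = 0.3505 m
Radius^2 = 0.3505^2 = 0.12285025 m^2
V = pi * 0.12285025 * 32.6 * 0.54
V = 6.794 m^3

6.794


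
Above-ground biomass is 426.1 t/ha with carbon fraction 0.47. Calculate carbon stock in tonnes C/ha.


Formula: Carbon Stock = Biomass * Carbon Fraction
C = 426.1 t/ha * 0.47
C = 200.3 t C/ha

200.3


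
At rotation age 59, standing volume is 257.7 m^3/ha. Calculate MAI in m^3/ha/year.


Formula: MAI = Total Volume / Stand Age
MAI = 257.7 m^3/ha / 59 years
MAI = 4.37 m^3/ha/year

4.37


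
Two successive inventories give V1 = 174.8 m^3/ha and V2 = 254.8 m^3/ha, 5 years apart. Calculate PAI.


Formula: PAI = (V_T2 - V_T1) / (T2 - T1)
Volume increment = 254.8 - 174.8 = 80.0 m^3/ha
PAI = 80.0 / 5 = 16.0 m^3/ha/year

16.0


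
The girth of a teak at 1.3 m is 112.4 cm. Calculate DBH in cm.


Formula: DBH = C / pi
DBH = 112.4 / pi
pi = 3.14159...
DBH = 35.8 cm

35.8


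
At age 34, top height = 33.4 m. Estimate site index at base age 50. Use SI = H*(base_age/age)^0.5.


Formula: SI = H_dom * (base_age / age)^0.5
Age ratio = 50 / 34 = 1.47059
sqrt(age_ratio) = 1.21268
SI = 33.4 * 1.21268 = 40.5 m

40.5


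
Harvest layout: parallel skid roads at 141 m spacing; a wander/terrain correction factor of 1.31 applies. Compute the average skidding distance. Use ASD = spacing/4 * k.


Formula: ASD = (spacing / 4) * correction
Uncorrected distance = spacing / 4 = 141 / 4 = 35.25 m
ASD = 35.25 * 1.31 = 46 m

46


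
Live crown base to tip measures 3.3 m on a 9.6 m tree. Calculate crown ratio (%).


Formula: Crown Ratio = (Crown Length / Total Height) * 100
CR = (3.3 m / 9.6 m) * 100
CR = 0.3438 * 100 = 34.4%

34.4


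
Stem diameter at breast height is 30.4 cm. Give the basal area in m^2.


Formula: BA = pi * (DBH/2)^2 / 10000  (cm^2 to m^2)
Radius = DBH/2 = 30.4/2 = 15.2 cm
BA = pi * 15.2^2 / 10000
   = 725.8336 cm^2 / 10000
   = 0.0726 m^2

0.0726


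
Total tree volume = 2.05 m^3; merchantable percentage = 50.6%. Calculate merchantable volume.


Formula: MV = V_total * (merchantable_pct / 100)
Merchantable fraction = 50.6% / 100 = 0.506
MV = 2.05 m^3 * 0.506 = 1.037 m^3

1.037


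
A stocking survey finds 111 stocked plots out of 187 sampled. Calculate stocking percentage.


Formula: Stocking % = stocked plots / total plots * 100
Stocking = 111 / 187 * 100
Stocking = 0.5936 * 100 = 59.4%

59.4


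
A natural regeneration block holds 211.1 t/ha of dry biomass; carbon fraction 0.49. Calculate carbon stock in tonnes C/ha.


Formula: Carbon Stock = Biomass * Carbon Fraction
C = 211.1 t/ha * 0.49
C = 103.4 t C/ha

103.4


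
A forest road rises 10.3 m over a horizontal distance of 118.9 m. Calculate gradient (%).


Formula: Gradient = rise / run * 100
Gradient = 10.3 / 118.9 * 100 = 8.7%

8.7


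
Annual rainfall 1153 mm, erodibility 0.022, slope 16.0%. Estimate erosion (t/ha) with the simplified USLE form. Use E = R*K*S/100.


Formula: E = R * K * S / 100  (simplified USLE)
R * K = 1153 * 0.022 = 25.366
E = 25.366 * 16.0 / 100 = 4.06 t/ha

4.06


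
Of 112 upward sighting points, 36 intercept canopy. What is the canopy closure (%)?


Formula: Canopy closure = covered points / total points * 100
Closure = 36 / 112 * 100
Closure = 0.3214 * 100 = 32.1%

32.1


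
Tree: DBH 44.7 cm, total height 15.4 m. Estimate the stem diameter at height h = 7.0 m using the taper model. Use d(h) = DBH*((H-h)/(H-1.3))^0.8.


Taper: d(h) = DBH * ((H - h) / (H - 1.3))^0.8
Numerator = H - h = 15.4 - 7.0 = 8.4 m
Denominator = H - 1.3 = 15.4 - 1.3 = 14.1 m
Ratio = 8.4 / 14.1 = 0.59574
d = 44.7 * 0.59574^0.8 = 29.5 cm

29.5


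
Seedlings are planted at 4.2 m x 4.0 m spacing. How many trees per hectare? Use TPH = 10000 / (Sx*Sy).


Formula: TPH = 10000 m^2/ha / (spacing_x * spacing_y)
Area per tree = 4.2 m * 4.0 m = 16.8 m^2
TPH = 10000 / 16.8 = 595 trees/ha

595


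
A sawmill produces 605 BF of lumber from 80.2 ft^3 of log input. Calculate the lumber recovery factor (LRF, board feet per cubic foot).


Formula: LRF = Lumber Output (BF) / Log Input (ft^3)
LRF = 605 BF / 80.2 ft^3
LRF = 7.54 BF/ft^3

7.54


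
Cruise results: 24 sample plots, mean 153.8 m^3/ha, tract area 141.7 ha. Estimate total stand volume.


Formula: Total Volume = Mean Volume per ha * Total Area
Total Volume = 153.8 m^3/ha * 141.7 ha
Total Volume = 21793 m^3

21793


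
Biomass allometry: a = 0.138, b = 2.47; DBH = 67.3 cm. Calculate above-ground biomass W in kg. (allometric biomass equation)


Formula: W = a * DBH^b  (allometric power law)
DBH^b = 67.3^2.47 = 32748.9371
W = 0.138 * 32748.9371 = 4519.4 kg

4519.4


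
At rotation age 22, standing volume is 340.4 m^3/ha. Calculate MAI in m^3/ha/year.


Formula: MAI = Total Volume / Stand Age
MAI = 340.4 m^3/ha / 22 years
MAI = 15.47 m^3/ha/year

15.47


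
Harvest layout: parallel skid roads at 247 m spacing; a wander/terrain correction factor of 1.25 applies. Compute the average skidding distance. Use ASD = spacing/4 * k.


Formula: ASD = (spacing / 4) * correction
Uncorrected distance = spacing / 4 = 247 / 4 = 61.75 m
ASD = 61.75 * 1.25 = 77 m

77


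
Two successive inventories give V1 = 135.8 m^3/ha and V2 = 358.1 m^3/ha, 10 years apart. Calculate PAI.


Formula: PAI = (V_T2 - V_T1) / (T2 - T1)
Volume increment = 358.1 - 135.8 = 222.3 m^3/ha
PAI = 222.3 / 10 = 22.23 m^3/ha/year

22.23


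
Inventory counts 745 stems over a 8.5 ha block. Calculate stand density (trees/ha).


Formula: Stand Density = N_trees / Area_ha
Density = 745 trees / 8.5 ha
Density = 88 trees/ha

88


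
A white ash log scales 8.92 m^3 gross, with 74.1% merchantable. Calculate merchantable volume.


Formula: MV = V_total * (merchantable_pct / 100)
Merchantable fraction = 74.1% / 100 = 0.741
MV = 8.92 m^3 * 0.741 = 6.61 m^3

6.61


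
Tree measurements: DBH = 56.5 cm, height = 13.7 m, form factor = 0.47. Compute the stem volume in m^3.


Formula: V = pi * (DBH/200)^2 * H * ff
Radius = DBH/200 = 56.5/200 = 0.2825 m
Radius^2 = 0.2825^2 = 0.07980625 m^2
V = pi * 0.07980625 * 13.7 * 0.47
V = 1.614 m^3

1.614


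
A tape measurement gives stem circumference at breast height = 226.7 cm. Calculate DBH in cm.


Formula: DBH = C / pi
DBH = 226.7 / pi
pi = 3.14159...
DBH = 72.2 cm

72.2


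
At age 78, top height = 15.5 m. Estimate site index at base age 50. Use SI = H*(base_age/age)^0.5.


Formula: SI = H_dom * (base_age / age)^0.5
Age ratio = 50 / 78 = 0.64103
sqrt(age_ratio) = 0.80064
SI = 15.5 * 0.80064 = 12.4 m

12.4


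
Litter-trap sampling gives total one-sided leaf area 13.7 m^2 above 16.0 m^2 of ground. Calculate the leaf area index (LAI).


Formula: LAI = total leaf area / ground area  (dimensionless)
LAI = 13.7 m^2 / 16.0 m^2
LAI = 0.86

0.86


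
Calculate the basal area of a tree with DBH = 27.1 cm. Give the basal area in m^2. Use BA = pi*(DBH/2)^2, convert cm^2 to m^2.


Formula: BA = pi * (DBH/2)^2 / 10000  (cm^2 to m^2)
Radius = DBH/2 = 27.1/2 = 13.55 cm
BA = pi * 13.55^2 / 10000
   = 576.8043 cm^2 / 10000
   = 0.0577 m^2

0.0577


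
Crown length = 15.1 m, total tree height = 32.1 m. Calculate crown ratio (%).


Formula: Crown Ratio = (Crown Length / Total Height) * 100
CR = (15.1 m / 32.1 m) * 100
CR = 0.4704 * 100 = 47.0%

47.0


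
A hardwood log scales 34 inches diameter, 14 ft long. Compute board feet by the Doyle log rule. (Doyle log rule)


Doyle: BF = (D - 4)^2 * L / 16
Adjusted diameter = 34 - 4 = 30 in
(D-4)^2 = 30^2 = 900
BF = 900 * 14 / 16 = 788 BF

788


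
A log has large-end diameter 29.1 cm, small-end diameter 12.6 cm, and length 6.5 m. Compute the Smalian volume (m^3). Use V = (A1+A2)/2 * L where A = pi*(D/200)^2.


Smalian: V = (A1 + A2)/2 * L,  A = pi*(D/200)^2
A1 = pi*(29.1/200)^2 = 0.066508 m^2
A2 = pi*(12.6/200)^2 = 0.012469 m^2
V = (0.066508+0.012469)/2*6.5 = 0.2567 m^3

0.2567


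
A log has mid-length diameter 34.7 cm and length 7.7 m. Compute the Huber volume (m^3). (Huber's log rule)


Huber: V = Am * L,  Am = pi*(Dm/200)^2
Am = pi*(34.7/200)^2 = 0.094569 m^2
V = 0.094569*7.7 = 0.7282 m^3

0.7282


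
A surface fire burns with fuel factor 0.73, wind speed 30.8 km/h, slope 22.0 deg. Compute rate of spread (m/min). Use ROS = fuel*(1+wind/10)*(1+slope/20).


Formula: ROS = fuel * (1 + wind/10) * (1 + slope/20)
Wind factor = 1 + 30.8/10 = 4.08
Slope factor = 1 + 22.0/20 = 2.1
ROS = 0.73 * 4.08 * 2.1 = 6.25 m/min

6.25


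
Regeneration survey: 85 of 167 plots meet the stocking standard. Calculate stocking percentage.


Formula: Stocking % = stocked plots / total plots * 100
Stocking = 85 / 167 * 100
Stocking = 0.509 * 100 = 50.9%

50.9


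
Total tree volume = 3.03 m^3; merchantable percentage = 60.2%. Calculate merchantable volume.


Formula: MV = V_total * (merchantable_pct / 100)
Merchantable fraction = 60.2% / 100 = 0.602
MV = 3.03 m^3 * 0.602 = 1.824 m^3

1.824


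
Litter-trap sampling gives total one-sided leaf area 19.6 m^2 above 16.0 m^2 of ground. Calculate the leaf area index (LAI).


Formula: LAI = total leaf area / ground area  (dimensionless)
LAI = 19.6 m^2 / 16.0 m^2
LAI = 1.23

1.23


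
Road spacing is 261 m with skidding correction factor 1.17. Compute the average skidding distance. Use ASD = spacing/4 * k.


Formula: ASD = (spacing / 4) * correction
Uncorrected distance = spacing / 4 = 261 / 4 = 65.25 m
ASD = 65.25 * 1.17 = 76 m

76


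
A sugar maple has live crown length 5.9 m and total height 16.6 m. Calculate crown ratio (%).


Formula: Crown Ratio = (Crown Length / Total Height) * 100
CR = (5.9 m / 16.6 m) * 100
CR = 0.3554 * 100 = 35.5%

35.5


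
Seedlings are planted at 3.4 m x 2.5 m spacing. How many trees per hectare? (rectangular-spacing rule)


Formula: TPH = 10000 m^2/ha / (spacing_x * spacing_y)
Area per tree = 3.4 m * 2.5 m = 8.5 m^2
TPH = 10000 / 8.5 = 1176 trees/ha

1176


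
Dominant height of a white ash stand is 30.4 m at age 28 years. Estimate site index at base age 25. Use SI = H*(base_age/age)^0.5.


Formula: SI = H_dom * (base_age / age)^0.5
Age ratio = 25 / 28 = 0.89286
sqrt(age_ratio) = 0.94491
SI = 30.4 * 0.94491 = 28.7 m

28.7


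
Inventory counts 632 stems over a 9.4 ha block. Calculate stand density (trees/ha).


Formula: Stand Density = N_trees / Area_ha
Density = 632 trees / 9.4 ha
Density = 67 trees/ha

67


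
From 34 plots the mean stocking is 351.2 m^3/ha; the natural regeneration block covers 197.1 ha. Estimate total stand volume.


Formula: Total Volume = Mean Volume per ha * Total Area
Total Volume = 351.2 m^3/ha * 197.1 ha
Total Volume = 69222 m^3

69222


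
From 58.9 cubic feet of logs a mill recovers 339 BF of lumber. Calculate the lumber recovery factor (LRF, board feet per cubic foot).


Formula: LRF = Lumber Output (BF) / Log Input (ft^3)
LRF = 339 BF / 58.9 ft^3
LRF = 5.76 BF/ft^3

5.76


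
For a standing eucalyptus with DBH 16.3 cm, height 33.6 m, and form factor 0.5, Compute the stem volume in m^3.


Formula: V = pi * (DBH/200)^2 * H * ff
Radius = DBH/200 = 16.3/200 = 0.0815 m
Radius^2 = 0.0815^2 = 0.00664225 m^2
V = pi * 0.00664225 * 33.6 * 0.5
V = 0.351 m^3

0.351


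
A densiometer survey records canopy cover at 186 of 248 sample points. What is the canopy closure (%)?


Formula: Canopy closure = covered points / total points * 100
Closure = 186 / 248 * 100
Closure = 0.75 * 100 = 75.0%

75.0


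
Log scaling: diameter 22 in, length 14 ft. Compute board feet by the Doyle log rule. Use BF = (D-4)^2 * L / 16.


Doyle: BF = (D - 4)^2 * L / 16
Adjusted diameter = 22 - 4 = 18 in
(D-4)^2 = 18^2 = 324
BF = 324 * 14 / 16 = 284 BF

284


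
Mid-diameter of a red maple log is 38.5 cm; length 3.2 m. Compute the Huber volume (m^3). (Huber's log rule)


Huber: V = Am * L,  Am = pi*(Dm/200)^2
Am = pi*(38.5/200)^2 = 0.116416 m^2
V = 0.116416*3.2 = 0.3725 m^3

0.3725


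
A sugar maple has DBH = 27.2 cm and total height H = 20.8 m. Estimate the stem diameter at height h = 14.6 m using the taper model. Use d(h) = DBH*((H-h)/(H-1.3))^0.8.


Taper: d(h) = DBH * ((H - h) / (H - 1.3))^0.8
Numerator = H - h = 20.8 - 14.6 = 6.2 m
Denominator = H - 1.3 = 20.8 - 1.3 = 19.5 m
Ratio = 6.2 / 19.5 = 0.31795
d = 27.2 * 0.31795^0.8 = 10.9 cm

10.9


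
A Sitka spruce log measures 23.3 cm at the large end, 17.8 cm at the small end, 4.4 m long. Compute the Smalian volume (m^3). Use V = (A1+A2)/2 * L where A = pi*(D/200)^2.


Smalian: V = (A1 + A2)/2 * L,  A = pi*(D/200)^2
A1 = pi*(23.3/200)^2 = 0.042638 m^2
A2 = pi*(17.8/200)^2 = 0.024885 m^2
V = (0.042638+0.024885)/2*4.4 = 0.1486 m^3

0.1486


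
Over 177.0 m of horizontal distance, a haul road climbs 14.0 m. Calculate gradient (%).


Formula: Gradient = rise / run * 100
Gradient = 14.0 / 177.0 * 100 = 7.9%

7.9


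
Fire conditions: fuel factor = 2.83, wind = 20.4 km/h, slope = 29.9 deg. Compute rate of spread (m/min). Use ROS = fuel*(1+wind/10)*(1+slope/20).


Formula: ROS = fuel * (1 + wind/10) * (1 + slope/20)
Wind factor = 1 + 20.4/10 = 3.04
Slope factor = 1 + 29.9/20 = 2.495
ROS = 2.83 * 3.04 * 2.495 = 21.46 m/min

21.46


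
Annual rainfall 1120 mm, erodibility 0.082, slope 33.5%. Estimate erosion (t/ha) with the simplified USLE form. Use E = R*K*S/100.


Formula: E = R * K * S / 100  (simplified USLE)
R * K = 1120 * 0.082 = 91.84
E = 91.84 * 33.5 / 100 = 30.77 t/ha

30.77


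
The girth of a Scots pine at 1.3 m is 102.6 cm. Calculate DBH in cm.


Formula: DBH = C / pi
DBH = 102.6 / pi
pi = 3.14159...
DBH = 32.7 cm

32.7


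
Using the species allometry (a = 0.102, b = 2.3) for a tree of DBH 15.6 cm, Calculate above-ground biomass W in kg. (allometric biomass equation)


Formula: W = a * DBH^b  (allometric power law)
DBH^b = 15.6^2.3 = 554.864
W = 0.102 * 554.864 = 56.6 kg

56.6


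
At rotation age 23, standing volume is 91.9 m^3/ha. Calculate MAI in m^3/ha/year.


Formula: MAI = Total Volume / Stand Age
MAI = 91.9 m^3/ha / 23 years
MAI = 4.0 m^3/ha/year

4.0


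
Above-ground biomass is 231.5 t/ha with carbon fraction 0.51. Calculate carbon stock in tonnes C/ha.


Formula: Carbon Stock = Biomass * Carbon Fraction
C = 231.5 t/ha * 0.51
C = 118.1 t C/ha

118.1


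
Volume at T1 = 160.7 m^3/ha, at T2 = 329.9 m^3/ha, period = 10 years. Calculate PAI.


Formula: PAI = (V_T2 - V_T1) / (T2 - T1)
Volume increment = 329.9 - 160.7 = 169.2 m^3/ha
PAI = 169.2 / 10 = 16.92 m^3/ha/year

16.92


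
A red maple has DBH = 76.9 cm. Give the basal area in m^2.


Formula: BA = pi * (DBH/2)^2 / 10000  (cm^2 to m^2)
Radius = DBH/2 = 76.9/2 = 38.45 cm
BA = pi * 38.45^2 / 10000
   = 4644.5384 cm^2 / 10000
   = 0.4645 m^2

0.4645


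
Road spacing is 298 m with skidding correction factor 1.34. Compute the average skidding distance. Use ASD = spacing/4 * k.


Formula: ASD = (spacing / 4) * correction
Uncorrected distance = spacing / 4 = 298 / 4 = 74.5 m
ASD = 74.5 * 1.34 = 100 m

100


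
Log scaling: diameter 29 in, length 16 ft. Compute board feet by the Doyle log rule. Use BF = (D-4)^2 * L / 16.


Doyle: BF = (D - 4)^2 * L / 16
Adjusted diameter = 29 - 4 = 25 in
(D-4)^2 = 25^2 = 625
BF = 625 * 16 / 16 = 625 BF

625


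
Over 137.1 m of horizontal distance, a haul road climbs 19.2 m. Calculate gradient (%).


Formula: Gradient = rise / run * 100
Gradient = 19.2 / 137.1 * 100 = 14.0%

14.0


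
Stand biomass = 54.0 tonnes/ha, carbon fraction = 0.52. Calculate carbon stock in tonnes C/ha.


Formula: Carbon Stock = Biomass * Carbon Fraction
C = 54.0 t/ha * 0.52
C = 28.1 t C/ha

28.1


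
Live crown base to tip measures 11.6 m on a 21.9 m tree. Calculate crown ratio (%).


Formula: Crown Ratio = (Crown Length / Total Height) * 100
CR = (11.6 m / 21.9 m) * 100
CR = 0.5297 * 100 = 53.0%

53.0


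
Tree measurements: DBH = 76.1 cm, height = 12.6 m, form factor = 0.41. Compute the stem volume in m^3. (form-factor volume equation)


Formula: V = pi * (DBH/200)^2 * H * ff
Radius = DBH/200 = 76.1/200 = 0.3805 m
Radius^2 = 0.3805^2 = 0.14478025 m^2
V = pi * 0.14478025 * 12.6 * 0.41
V = 2.35 m^3

2.35


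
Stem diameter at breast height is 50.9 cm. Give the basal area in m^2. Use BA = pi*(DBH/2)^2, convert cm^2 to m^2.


Formula: BA = pi * (DBH/2)^2 / 10000  (cm^2 to m^2)
Radius = DBH/2 = 50.9/2 = 25.45 cm
BA = pi * 25.45^2 / 10000
   = 2034.8174 cm^2 / 10000
   = 0.2035 m^2

0.2035


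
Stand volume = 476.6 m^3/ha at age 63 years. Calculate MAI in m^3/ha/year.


Formula: MAI = Total Volume / Stand Age
MAI = 476.6 m^3/ha / 63 years
MAI = 7.57 m^3/ha/year

7.57


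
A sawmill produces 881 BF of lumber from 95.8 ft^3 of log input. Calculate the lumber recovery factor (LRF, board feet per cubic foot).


Formula: LRF = Lumber Output (BF) / Log Input (ft^3)
LRF = 881 BF / 95.8 ft^3
LRF = 9.2 BF/ft^3

9.2


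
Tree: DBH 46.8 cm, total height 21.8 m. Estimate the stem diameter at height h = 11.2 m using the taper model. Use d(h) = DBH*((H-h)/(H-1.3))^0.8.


Taper: d(h) = DBH * ((H - h) / (H - 1.3))^0.8
Numerator = H - h = 21.8 - 11.2 = 10.6 m
Denominator = H - 1.3 = 21.8 - 1.3 = 20.5 m
Ratio = 10.6 / 20.5 = 0.51707
d = 46.8 * 0.51707^0.8 = 27.6 cm

27.6


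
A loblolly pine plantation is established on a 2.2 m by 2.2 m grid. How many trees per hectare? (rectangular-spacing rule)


Formula: TPH = 10000 m^2/ha / (spacing_x * spacing_y)
Area per tree = 2.2 m * 2.2 m = 4.84 m^2
TPH = 10000 / 4.84 = 2066 trees/ha

2066


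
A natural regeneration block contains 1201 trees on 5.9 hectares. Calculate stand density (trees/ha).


Formula: Stand Density = N_trees / Area_ha
Density = 1201 trees / 5.9 ha
Density = 204 trees/ha

204


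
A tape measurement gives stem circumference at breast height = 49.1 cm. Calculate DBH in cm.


Formula: DBH = C / pi
DBH = 49.1 / pi
pi = 3.14159...
DBH = 15.6 cm

15.6


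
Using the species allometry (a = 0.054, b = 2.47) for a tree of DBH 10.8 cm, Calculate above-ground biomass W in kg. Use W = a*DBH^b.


Formula: W = a * DBH^b  (allometric power law)
DBH^b = 10.8^2.47 = 356.9083
W = 0.054 * 356.9083 = 19.3 kg

19.3


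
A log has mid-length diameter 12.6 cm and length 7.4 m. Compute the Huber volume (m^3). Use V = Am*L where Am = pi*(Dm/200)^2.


Huber: V = Am * L,  Am = pi*(Dm/200)^2
Am = pi*(12.6/200)^2 = 0.012469 m^2
V = 0.012469*7.4 = 0.0923 m^3

0.0923


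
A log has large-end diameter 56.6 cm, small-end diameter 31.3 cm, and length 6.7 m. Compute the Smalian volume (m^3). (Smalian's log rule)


Smalian: V = (A1 + A2)/2 * L,  A = pi*(D/200)^2
A1 = pi*(56.6/200)^2 = 0.251607 m^2
A2 = pi*(31.3/200)^2 = 0.076945 m^2
V = (0.251607+0.076945)/2*6.7 = 1.1006 m^3

1.1006


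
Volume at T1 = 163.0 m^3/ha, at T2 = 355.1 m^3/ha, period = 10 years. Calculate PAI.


Formula: PAI = (V_T2 - V_T1) / (T2 - T1)
Volume increment = 355.1 - 163.0 = 192.1 m^3/ha
PAI = 192.1 / 10 = 19.21 m^3/ha/year

19.21


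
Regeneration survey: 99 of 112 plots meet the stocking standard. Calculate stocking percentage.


Formula: Stocking % = stocked plots / total plots * 100
Stocking = 99 / 112 * 100
Stocking = 0.8839 * 100 = 88.4%

88.4


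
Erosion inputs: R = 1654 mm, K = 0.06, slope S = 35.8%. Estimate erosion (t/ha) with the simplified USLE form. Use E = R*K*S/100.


Formula: E = R * K * S / 100  (simplified USLE)
R * K = 1654 * 0.06 = 99.24
E = 99.24 * 35.8 / 100 = 35.53 t/ha

35.53


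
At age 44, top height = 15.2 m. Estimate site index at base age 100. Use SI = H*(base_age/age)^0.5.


Formula: SI = H_dom * (base_age / age)^0.5
Age ratio = 100 / 44 = 2.27273
sqrt(age_ratio) = 1.50756
SI = 15.2 * 1.50756 = 22.9 m

22.9


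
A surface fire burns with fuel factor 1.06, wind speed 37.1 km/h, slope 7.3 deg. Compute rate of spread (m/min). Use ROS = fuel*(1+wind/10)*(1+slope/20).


Formula: ROS = fuel * (1 + wind/10) * (1 + slope/20)
Wind factor = 1 + 37.1/10 = 4.71
Slope factor = 1 + 7.3/20 = 1.365
ROS = 1.06 * 4.71 * 1.365 = 6.81 m/min

6.81


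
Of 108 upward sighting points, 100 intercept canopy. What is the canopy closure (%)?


Formula: Canopy closure = covered points / total points * 100
Closure = 100 / 108 * 100
Closure = 0.9259 * 100 = 92.6%

92.6


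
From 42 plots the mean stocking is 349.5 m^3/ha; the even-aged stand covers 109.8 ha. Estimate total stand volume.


Formula: Total Volume = Mean Volume per ha * Total Area
Total Volume = 349.5 m^3/ha * 109.8 ha
Total Volume = 38375 m^3

38375


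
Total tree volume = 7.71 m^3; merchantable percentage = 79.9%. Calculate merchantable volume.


Formula: MV = V_total * (merchantable_pct / 100)
Merchantable fraction = 79.9% / 100 = 0.799
MV = 7.71 m^3 * 0.799 = 6.16 m^3

6.16


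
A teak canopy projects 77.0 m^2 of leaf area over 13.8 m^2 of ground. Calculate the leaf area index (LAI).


Formula: LAI = total leaf area / ground area  (dimensionless)
LAI = 77.0 m^2 / 13.8 m^2
LAI = 5.58

5.58


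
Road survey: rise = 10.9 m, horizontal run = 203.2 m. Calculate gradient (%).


Formula: Gradient = rise / run * 100
Gradient = 10.9 / 203.2 * 100 = 5.4%

5.4


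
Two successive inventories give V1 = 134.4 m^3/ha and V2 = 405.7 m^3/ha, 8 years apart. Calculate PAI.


Formula: PAI = (V_T2 - V_T1) / (T2 - T1)
Volume increment = 405.7 - 134.4 = 271.3 m^3/ha
PAI = 271.3 / 8 = 33.91 m^3/ha/year

33.91


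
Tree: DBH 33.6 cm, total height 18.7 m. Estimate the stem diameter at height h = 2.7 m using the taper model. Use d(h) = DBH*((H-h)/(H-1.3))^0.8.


Taper: d(h) = DBH * ((H - h) / (H - 1.3))^0.8
Numerator = H - h = 18.7 - 2.7 = 16.0 m
Denominator = H - 1.3 = 18.7 - 1.3 = 17.4 m
Ratio = 16.0 / 17.4 = 0.91954
d = 33.6 * 0.91954^0.8 = 31.4 cm

31.4


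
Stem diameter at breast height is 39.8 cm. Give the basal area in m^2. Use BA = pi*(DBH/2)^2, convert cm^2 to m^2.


Formula: BA = pi * (DBH/2)^2 / 10000  (cm^2 to m^2)
Radius = DBH/2 = 39.8/2 = 19.9 cm
BA = pi * 19.9^2 / 10000
   = 1244.1021 cm^2 / 10000
   = 0.1244 m^2

0.1244


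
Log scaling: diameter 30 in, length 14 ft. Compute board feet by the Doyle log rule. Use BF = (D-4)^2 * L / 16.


Doyle: BF = (D - 4)^2 * L / 16
Adjusted diameter = 30 - 4 = 26 in
(D-4)^2 = 26^2 = 676
BF = 676 * 14 / 16 = 592 BF

592


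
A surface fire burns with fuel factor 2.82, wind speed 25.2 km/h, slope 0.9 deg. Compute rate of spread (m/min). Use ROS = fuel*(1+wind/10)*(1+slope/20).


Formula: ROS = fuel * (1 + wind/10) * (1 + slope/20)
Wind factor = 1 + 25.2/10 = 3.52
Slope factor = 1 + 0.9/20 = 1.045
ROS = 2.82 * 3.52 * 1.045 = 10.37 m/min

10.37


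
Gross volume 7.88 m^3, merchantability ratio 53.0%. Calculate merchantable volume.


Formula: MV = V_total * (merchantable_pct / 100)
Merchantable fraction = 53.0% / 100 = 0.53
MV = 7.88 m^3 * 0.53 = 4.176 m^3

4.176


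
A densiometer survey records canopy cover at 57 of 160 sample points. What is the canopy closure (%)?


Formula: Canopy closure = covered points / total points * 100
Closure = 57 / 160 * 100
Closure = 0.3563 * 100 = 35.6%

35.6


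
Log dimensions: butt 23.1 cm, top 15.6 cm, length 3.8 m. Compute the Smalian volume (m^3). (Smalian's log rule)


Smalian: V = (A1 + A2)/2 * L,  A = pi*(D/200)^2
A1 = pi*(23.1/200)^2 = 0.04191 m^2
A2 = pi*(15.6/200)^2 = 0.019113 m^2
V = (0.04191+0.019113)/2*3.8 = 0.1159 m^3

0.1159


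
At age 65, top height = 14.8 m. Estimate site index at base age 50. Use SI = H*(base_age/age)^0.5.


Formula: SI = H_dom * (base_age / age)^0.5
Age ratio = 50 / 65 = 0.76923
sqrt(age_ratio) = 0.87706
SI = 14.8 * 0.87706 = 13.0 m

13.0


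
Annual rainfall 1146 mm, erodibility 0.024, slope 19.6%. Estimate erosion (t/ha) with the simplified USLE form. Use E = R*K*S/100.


Formula: E = R * K * S / 100  (simplified USLE)
R * K = 1146 * 0.024 = 27.504
E = 27.504 * 19.6 / 100 = 5.39 t/ha

5.39


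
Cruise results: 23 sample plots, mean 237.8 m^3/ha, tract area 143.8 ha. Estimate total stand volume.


Formula: Total Volume = Mean Volume per ha * Total Area
Total Volume = 237.8 m^3/ha * 143.8 ha
Total Volume = 34196 m^3

34196


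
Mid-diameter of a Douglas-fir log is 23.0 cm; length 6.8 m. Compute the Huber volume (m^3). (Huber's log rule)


Huber: V = Am * L,  Am = pi*(Dm/200)^2
Am = pi*(23.0/200)^2 = 0.041548 m^2
V = 0.041548*6.8 = 0.2825 m^3

0.2825


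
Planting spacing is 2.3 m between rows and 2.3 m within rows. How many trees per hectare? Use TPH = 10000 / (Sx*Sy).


Formula: TPH = 10000 m^2/ha / (spacing_x * spacing_y)
Area per tree = 2.3 m * 2.3 m = 5.29 m^2
TPH = 10000 / 5.29 = 1890 trees/ha

1890


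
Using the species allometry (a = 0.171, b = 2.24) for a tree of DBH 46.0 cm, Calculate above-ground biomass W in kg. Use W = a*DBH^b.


Formula: W = a * DBH^b  (allometric power law)
DBH^b = 46.0^2.24 = 5303.6828
W = 0.171 * 5303.6828 = 906.9 kg

906.9


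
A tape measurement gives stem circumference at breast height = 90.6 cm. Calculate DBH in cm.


Formula: DBH = C / pi
DBH = 90.6 / pi
pi = 3.14159...
DBH = 28.8 cm

28.8


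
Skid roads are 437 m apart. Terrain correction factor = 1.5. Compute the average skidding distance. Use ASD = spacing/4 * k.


Formula: ASD = (spacing / 4) * correction
Uncorrected distance = spacing / 4 = 437 / 4 = 109.25 m
ASD = 109.25 * 1.5 = 164 m

164


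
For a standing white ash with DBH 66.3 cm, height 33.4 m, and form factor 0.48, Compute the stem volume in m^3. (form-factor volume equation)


Formula: V = pi * (DBH/200)^2 * H * ff
Radius = DBH/200 = 66.3/200 = 0.3315 m
Radius^2 = 0.3315^2 = 0.10989225 m^2
V = pi * 0.10989225 * 33.4 * 0.48
V = 5.535 m^3

5.535


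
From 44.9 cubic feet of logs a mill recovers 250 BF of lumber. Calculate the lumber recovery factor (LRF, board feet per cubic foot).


Formula: LRF = Lumber Output (BF) / Log Input (ft^3)
LRF = 250 BF / 44.9 ft^3
LRF = 5.57 BF/ft^3

5.57


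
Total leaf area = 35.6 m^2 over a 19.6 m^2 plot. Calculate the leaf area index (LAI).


Formula: LAI = total leaf area / ground area  (dimensionless)
LAI = 35.6 m^2 / 19.6 m^2
LAI = 1.82

1.82


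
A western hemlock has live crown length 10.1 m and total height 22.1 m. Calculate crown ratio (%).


Formula: Crown Ratio = (Crown Length / Total Height) * 100
CR = (10.1 m / 22.1 m) * 100
CR = 0.457 * 100 = 45.7%

45.7


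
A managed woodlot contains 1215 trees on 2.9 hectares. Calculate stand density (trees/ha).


Formula: Stand Density = N_trees / Area_ha
Density = 1215 trees / 2.9 ha
Density = 419 trees/ha

419


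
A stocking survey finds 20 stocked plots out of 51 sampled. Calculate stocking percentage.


Formula: Stocking % = stocked plots / total plots * 100
Stocking = 20 / 51 * 100
Stocking = 0.3922 * 100 = 39.2%

39.2


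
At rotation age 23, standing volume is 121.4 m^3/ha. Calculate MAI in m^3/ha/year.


Formula: MAI = Total Volume / Stand Age
MAI = 121.4 m^3/ha / 23 years
MAI = 5.28 m^3/ha/year

5.28


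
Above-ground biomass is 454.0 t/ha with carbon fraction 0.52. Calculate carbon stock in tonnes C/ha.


Formula: Carbon Stock = Biomass * Carbon Fraction
C = 454.0 t/ha * 0.52
C = 236.1 t C/ha

236.1


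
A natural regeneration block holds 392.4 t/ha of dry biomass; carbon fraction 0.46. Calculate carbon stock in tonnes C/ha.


Formula: Carbon Stock = Biomass * Carbon Fraction
C = 392.4 t/ha * 0.46
C = 180.5 t C/ha

180.5


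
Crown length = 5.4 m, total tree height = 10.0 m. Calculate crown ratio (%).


Formula: Crown Ratio = (Crown Length / Total Height) * 100
CR = (5.4 m / 10.0 m) * 100
CR = 0.54 * 100 = 54.0%

54.0


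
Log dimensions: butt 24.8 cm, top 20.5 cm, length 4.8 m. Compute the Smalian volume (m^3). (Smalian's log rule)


Smalian: V = (A1 + A2)/2 * L,  A = pi*(D/200)^2
A1 = pi*(24.8/200)^2 = 0.048305 m^2
A2 = pi*(20.5/200)^2 = 0.033006 m^2
V = (0.048305+0.033006)/2*4.8 = 0.1951 m^3

0.1951


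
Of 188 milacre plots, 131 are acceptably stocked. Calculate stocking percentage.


Formula: Stocking % = stocked plots / total plots * 100
Stocking = 131 / 188 * 100
Stocking = 0.6968 * 100 = 69.7%

69.7


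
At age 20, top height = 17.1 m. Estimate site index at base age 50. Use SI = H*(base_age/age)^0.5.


Formula: SI = H_dom * (base_age / age)^0.5
Age ratio = 50 / 20 = 2.5
sqrt(age_ratio) = 1.58114
SI = 17.1 * 1.58114 = 27.0 m

27.0


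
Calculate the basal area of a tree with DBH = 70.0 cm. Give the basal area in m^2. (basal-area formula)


Formula: BA = pi * (DBH/2)^2 / 10000  (cm^2 to m^2)
Radius = DBH/2 = 70.0/2 = 35.0 cm
BA = pi * 35.0^2 / 10000
   = 3848.451 cm^2 / 10000
   = 0.3848 m^2

0.3848


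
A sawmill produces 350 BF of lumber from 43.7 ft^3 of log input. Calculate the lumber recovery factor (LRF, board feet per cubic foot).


Formula: LRF = Lumber Output (BF) / Log Input (ft^3)
LRF = 350 BF / 43.7 ft^3
LRF = 8.01 BF/ft^3

8.01


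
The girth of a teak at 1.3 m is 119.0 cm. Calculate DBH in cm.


Formula: DBH = C / pi
DBH = 119.0 / pi
pi = 3.14159...
DBH = 37.9 cm

37.9


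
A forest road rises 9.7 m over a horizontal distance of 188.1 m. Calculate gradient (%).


Formula: Gradient = rise / run * 100
Gradient = 9.7 / 188.1 * 100 = 5.2%

5.2
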